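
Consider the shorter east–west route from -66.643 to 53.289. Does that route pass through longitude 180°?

Signed shortest Δλ = ((53.289 − -66.643 + 180) mod 360) − 180 = 119.932°.
Going east by 119.932° from -66.643° reaches +53.289° without touching 180°.

No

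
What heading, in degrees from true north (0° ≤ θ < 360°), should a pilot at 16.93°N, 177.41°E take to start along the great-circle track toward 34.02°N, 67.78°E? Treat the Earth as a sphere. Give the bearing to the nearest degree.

Δλ = 67.78 − 177.41 = -109.63°.
θ = atan2( sin Δλ · cos φ₂ , cos φ₁ · sin φ₂ − sin φ₁ · cos φ₂ · cos Δλ )
  = atan2(-0.78067, 0.61632) = -51.710° → normalised to [0°, 360°): 308.290°.

308°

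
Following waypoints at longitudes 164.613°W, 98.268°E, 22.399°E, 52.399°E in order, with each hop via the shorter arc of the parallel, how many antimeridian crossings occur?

Leg 1: -164.613° → +98.268°, shortest Δλ = -97.119° (west) — crosses 180°.
Leg 2: +98.268° → +22.399°, shortest Δλ = -75.869° (west) — does not cross 180°.
Leg 3: +22.399° → +52.399°, shortest Δλ = 30.0° (east) — does not cross 180°.
Total crossings: 1.

1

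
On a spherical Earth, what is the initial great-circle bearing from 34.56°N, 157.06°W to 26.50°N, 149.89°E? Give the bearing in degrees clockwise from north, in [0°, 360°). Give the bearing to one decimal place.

275.0°

Δλ = 149.89 − -157.06 = 306.95°; wrapped into (−180°, 180°]: -53.05°.
θ = atan2( sin Δλ · cos φ₂ , cos φ₁ · sin φ₂ − sin φ₁ · cos φ₂ · cos Δλ )
  = atan2(-0.71520, 0.06229) = -85.022° → normalised to [0°, 360°): 274.978°.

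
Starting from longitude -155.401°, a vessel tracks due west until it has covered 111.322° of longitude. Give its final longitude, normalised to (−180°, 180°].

+93.277°

Start at -155.401°; shift −111.322° → -266.723°.
-266.723° lies outside (−180°, 180°]; add 360° → +93.277°.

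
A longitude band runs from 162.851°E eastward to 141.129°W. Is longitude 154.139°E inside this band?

No

Band width going east from +162.851° to -141.129°: ((-141.129 − 162.851) mod 360) = 56.020°.
Offset of +154.139° east of the west edge: ((154.139 − 162.851) mod 360) = 351.288°.
351.288° > 56.020° ⇒ outside.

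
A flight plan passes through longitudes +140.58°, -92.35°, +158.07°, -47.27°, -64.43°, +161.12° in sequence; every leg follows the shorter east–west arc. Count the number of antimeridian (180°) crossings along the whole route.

Leg 1: +140.58° → -92.35°, shortest Δλ = 127.07° (east) — crosses 180°.
Leg 2: -92.35° → +158.07°, shortest Δλ = -109.58° (west) — crosses 180°.
Leg 3: +158.07° → -47.27°, shortest Δλ = 154.66° (east) — crosses 180°.
Leg 4: -47.27° → -64.43°, shortest Δλ = -17.16° (west) — does not cross 180°.
Leg 5: -64.43° → +161.12°, shortest Δλ = -134.45° (west) — crosses 180°.
Total crossings: 4.

4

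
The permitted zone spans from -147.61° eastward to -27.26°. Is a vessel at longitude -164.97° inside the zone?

No

Band width going east from -147.61° to -27.26°: ((-27.26 − -147.61) mod 360) = 120.35°.
Offset of -164.97° east of the west edge: ((-164.97 − -147.61) mod 360) = 342.64°.
342.64° > 120.35° ⇒ outside.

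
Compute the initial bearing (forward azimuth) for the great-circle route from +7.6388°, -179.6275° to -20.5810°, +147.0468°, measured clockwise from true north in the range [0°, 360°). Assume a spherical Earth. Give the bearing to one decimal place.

228.7°

Δλ = 147.0468 − -179.6275 = 326.6743°; wrapped into (−180°, 180°]: -33.3257°.
θ = atan2( sin Δλ · cos φ₂ , cos φ₁ · sin φ₂ − sin φ₁ · cos φ₂ · cos Δλ )
  = atan2(-0.51433, -0.45239) = -131.334° → normalised to [0°, 360°): 228.666°.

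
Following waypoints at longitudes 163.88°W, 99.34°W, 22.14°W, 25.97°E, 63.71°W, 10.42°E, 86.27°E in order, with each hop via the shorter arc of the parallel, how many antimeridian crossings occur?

0

Leg 1: -163.88° → -99.34°, shortest Δλ = 64.54° (east) — does not cross 180°.
Leg 2: -99.34° → -22.14°, shortest Δλ = 77.2° (east) — does not cross 180°.
Leg 3: -22.14° → +25.97°, shortest Δλ = 48.11° (east) — does not cross 180°.
Leg 4: +25.97° → -63.71°, shortest Δλ = -89.68° (west) — does not cross 180°.
Leg 5: -63.71° → +10.42°, shortest Δλ = 74.13° (east) — does not cross 180°.
Leg 6: +10.42° → +86.27°, shortest Δλ = 75.85° (east) — does not cross 180°.
Total crossings: 0.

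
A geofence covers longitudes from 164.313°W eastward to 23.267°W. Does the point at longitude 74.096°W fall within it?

Yes

Band width going east from -164.313° to -23.267°: ((-23.267 − -164.313) mod 360) = 141.046°.
Offset of -74.096° east of the west edge: ((-74.096 − -164.313) mod 360) = 90.217°.
90.217° ≤ 141.046° ⇒ inside.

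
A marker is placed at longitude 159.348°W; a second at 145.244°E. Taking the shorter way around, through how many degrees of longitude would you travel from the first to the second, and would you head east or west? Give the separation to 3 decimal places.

55.408° west

Raw difference: 145.244 − -159.348 = 304.592°.
Normalise into (−180°, 180°]: 304.592° − 360° = -55.408°.
Negative ⇒ the second point lies to the west; separation 55.408°.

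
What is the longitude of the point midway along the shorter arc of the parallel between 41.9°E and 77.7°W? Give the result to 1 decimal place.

17.9°W

Signed shortest Δλ from +41.9° to -77.7° is -119.6°.
Midpoint longitude = +41.9° + (-119.6°)/2 = +41.9° − 59.8° = -17.9°.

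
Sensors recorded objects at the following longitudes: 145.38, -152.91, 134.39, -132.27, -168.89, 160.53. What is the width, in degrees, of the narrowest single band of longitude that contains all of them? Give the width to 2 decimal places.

Sort the longitudes: -168.89°, -152.91°, -132.27°, +134.39°, +145.38°, +160.53°.
Eastward gaps between consecutive values (wrapping around): 15.98°, 20.64°, 266.66°, 10.99°, 15.15°, 30.58°.
Largest gap = 266.66° ⇒ minimal covering band is its complement: 360° − 266.66° = 93.34°.
Band runs from +134.39° eastward to -132.27°, crossing the antimeridian.

93.34°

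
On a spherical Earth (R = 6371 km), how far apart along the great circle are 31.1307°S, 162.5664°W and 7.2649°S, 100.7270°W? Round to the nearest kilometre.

Δλ = -100.7270 − -162.5664 = 61.8394°.
Δφ = -7.2649 − -31.1307 = 23.8658°.
a = sin²(Δφ/2) + cos φ₁ · cos φ₂ · sin²(Δλ/2) = 0.266943.
c = 2·atan2(√a, √(1−a)) = 1.08590 rad → d = 6371·c ≈ 6918.29 km.

6918 km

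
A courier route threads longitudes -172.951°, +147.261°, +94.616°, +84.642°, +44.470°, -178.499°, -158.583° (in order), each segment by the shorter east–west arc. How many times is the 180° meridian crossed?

2

Leg 1: -172.951° → +147.261°, shortest Δλ = -39.788° (west) — crosses 180°.
Leg 2: +147.261° → +94.616°, shortest Δλ = -52.645° (west) — does not cross 180°.
Leg 3: +94.616° → +84.642°, shortest Δλ = -9.974° (west) — does not cross 180°.
Leg 4: +84.642° → +44.470°, shortest Δλ = -40.172° (west) — does not cross 180°.
Leg 5: +44.470° → -178.499°, shortest Δλ = 137.031° (east) — crosses 180°.
Leg 6: -178.499° → -158.583°, shortest Δλ = 19.916° (east) — does not cross 180°.
Total crossings: 2.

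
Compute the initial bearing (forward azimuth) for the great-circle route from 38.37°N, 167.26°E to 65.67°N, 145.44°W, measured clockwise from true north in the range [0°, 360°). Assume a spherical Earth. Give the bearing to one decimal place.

Δλ = -145.44 − 167.26 = -312.70°; wrapped into (−180°, 180°]: 47.30°.
θ = atan2( sin Δλ · cos φ₂ , cos φ₁ · sin φ₂ − sin φ₁ · cos φ₂ · cos Δλ )
  = atan2(0.30278, 0.54096) = 29.236° → normalised to [0°, 360°): 29.236°.

29.2°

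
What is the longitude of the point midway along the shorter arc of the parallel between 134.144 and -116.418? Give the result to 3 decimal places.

-171.137°

Signed shortest Δλ from +134.144° to -116.418° is +109.438°.
Midpoint longitude = +134.144° + (+109.438°)/2 = +134.144° + 54.719° = +188.863°.
Normalise into (−180°, 180°]: -171.137°.
(The naïve average (+134.144 + -116.418)/2 = 8.863° is on the wrong side of the globe.)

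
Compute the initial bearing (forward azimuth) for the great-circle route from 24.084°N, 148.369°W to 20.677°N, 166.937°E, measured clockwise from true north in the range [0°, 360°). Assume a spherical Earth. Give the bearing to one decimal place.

Δλ = 166.937 − -148.369 = 315.306°; wrapped into (−180°, 180°]: -44.694°.
θ = atan2( sin Δλ · cos φ₂ , cos φ₁ · sin φ₂ − sin φ₁ · cos φ₂ · cos Δλ )
  = atan2(-0.65802, 0.05096) = -85.572° → normalised to [0°, 360°): 274.428°.

274.4°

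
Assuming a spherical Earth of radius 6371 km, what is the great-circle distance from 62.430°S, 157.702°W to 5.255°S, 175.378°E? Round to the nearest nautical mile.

Δλ = 175.378 − -157.702 = 333.080°; wrapped into (−180°, 180°]: -26.920°.
Δφ = -5.255 − -62.430 = 57.175°.
a = sin²(Δφ/2) + cos φ₁ · cos φ₂ · sin²(Δλ/2) = 0.253933.
c = 2·atan2(√a, √(1−a)) = 1.05626 rad → d = 6371·c ≈ 6729.42 km ≈ 3633.60 nmi.

3634 nmi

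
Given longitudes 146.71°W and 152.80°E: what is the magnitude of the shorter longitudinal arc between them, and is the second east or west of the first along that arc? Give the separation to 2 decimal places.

Raw difference: 152.80 − -146.71 = 299.51°.
Normalise into (−180°, 180°]: 299.51° − 360° = -60.49°.
Negative ⇒ the second point lies to the west; separation 60.49°.

60.49° west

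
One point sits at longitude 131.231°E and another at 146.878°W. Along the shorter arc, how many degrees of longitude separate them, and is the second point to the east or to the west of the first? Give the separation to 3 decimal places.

81.891° east

Raw difference: -146.878 − 131.231 = -278.109°.
Normalise into (−180°, 180°]: -278.109° + 360° = 81.891°.
Positive ⇒ the second point lies to the east; separation 81.891°.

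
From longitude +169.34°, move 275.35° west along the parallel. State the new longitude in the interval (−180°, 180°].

Start at +169.34°; shift −275.35° → -106.01°.
-106.01° already lies in (−180°, 180°].

-106.01°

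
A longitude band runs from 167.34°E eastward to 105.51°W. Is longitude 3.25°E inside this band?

Band width going east from +167.34° to -105.51°: ((-105.51 − 167.34) mod 360) = 87.15°.
Offset of +3.25° east of the west edge: ((3.25 − 167.34) mod 360) = 195.91°.
195.91° > 87.15° ⇒ outside.

No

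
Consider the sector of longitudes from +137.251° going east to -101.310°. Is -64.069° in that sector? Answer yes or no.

Band width going east from +137.251° to -101.310°: ((-101.310 − 137.251) mod 360) = 121.439°.
Offset of -64.069° east of the west edge: ((-64.069 − 137.251) mod 360) = 158.680°.
158.680° > 121.439° ⇒ outside.

No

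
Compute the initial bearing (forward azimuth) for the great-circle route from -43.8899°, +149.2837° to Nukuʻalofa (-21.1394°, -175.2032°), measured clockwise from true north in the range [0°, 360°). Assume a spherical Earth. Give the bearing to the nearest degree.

64°

Δλ = -175.2032 − 149.2837 = -324.4869°; wrapped into (−180°, 180°]: 35.5131°.
θ = atan2( sin Δλ · cos φ₂ , cos φ₁ · sin φ₂ − sin φ₁ · cos φ₂ · cos Δλ )
  = atan2(0.54180, 0.26644) = 63.814° → normalised to [0°, 360°): 63.814°.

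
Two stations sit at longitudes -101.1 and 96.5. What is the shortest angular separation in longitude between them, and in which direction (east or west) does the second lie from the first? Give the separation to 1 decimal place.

Raw difference: 96.5 − -101.1 = 197.6°.
Normalise into (−180°, 180°]: 197.6° − 360° = -162.4°.
Negative ⇒ the second point lies to the west; separation 162.4°.

162.4° west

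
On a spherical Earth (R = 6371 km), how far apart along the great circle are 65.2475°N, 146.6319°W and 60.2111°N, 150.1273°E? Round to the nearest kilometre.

Δλ = 150.1273 − -146.6319 = 296.7592°; wrapped into (−180°, 180°]: -63.2408°.
Δφ = 60.2111 − 65.2475 = -5.0364°.
a = sin²(Δφ/2) + cos φ₁ · cos φ₂ · sin²(Δλ/2) = 0.059109.
c = 2·atan2(√a, √(1−a)) = 0.49117 rad → d = 6371·c ≈ 3129.23 km.

3129 km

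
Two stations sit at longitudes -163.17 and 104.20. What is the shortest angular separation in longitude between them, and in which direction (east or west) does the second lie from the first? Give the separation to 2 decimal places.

92.63° west

Raw difference: 104.20 − -163.17 = 267.37°.
Normalise into (−180°, 180°]: 267.37° − 360° = -92.63°.
Negative ⇒ the second point lies to the west; separation 92.63°.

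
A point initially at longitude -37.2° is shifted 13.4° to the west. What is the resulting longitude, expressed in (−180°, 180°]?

Start at -37.2°; shift −13.4° → -50.6°.
-50.6° already lies in (−180°, 180°].

-50.6°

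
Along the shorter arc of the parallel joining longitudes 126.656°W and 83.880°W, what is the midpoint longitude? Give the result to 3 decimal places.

Signed shortest Δλ from -126.656° to -83.880° is +42.776°.
Midpoint longitude = -126.656° + (+42.776°)/2 = -126.656° + 21.388° = -105.268°.

105.268°W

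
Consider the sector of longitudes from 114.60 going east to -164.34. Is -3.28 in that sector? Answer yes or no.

No

Band width going east from +114.60° to -164.34°: ((-164.34 − 114.60) mod 360) = 81.06°.
Offset of -3.28° east of the west edge: ((-3.28 − 114.60) mod 360) = 242.12°.
242.12° > 81.06° ⇒ outside.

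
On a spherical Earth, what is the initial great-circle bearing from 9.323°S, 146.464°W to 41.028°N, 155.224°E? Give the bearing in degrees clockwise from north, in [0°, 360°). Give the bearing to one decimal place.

Δλ = 155.224 − -146.464 = 301.688°; wrapped into (−180°, 180°]: -58.312°.
θ = atan2( sin Δλ · cos φ₂ , cos φ₁ · sin φ₂ − sin φ₁ · cos φ₂ · cos Δλ )
  = atan2(-0.64193, 0.71195) = -42.039° → normalised to [0°, 360°): 317.961°.

318.0°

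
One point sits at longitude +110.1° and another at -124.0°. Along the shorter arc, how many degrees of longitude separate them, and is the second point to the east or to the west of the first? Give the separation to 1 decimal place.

Raw difference: -124.0 − 110.1 = -234.1°.
Normalise into (−180°, 180°]: -234.1° + 360° = 125.9°.
Positive ⇒ the second point lies to the east; separation 125.9°.

125.9° east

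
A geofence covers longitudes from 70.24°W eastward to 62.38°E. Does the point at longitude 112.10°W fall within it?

Band width going east from -70.24° to +62.38°: ((62.38 − -70.24) mod 360) = 132.62°.
Offset of -112.10° east of the west edge: ((-112.10 − -70.24) mod 360) = 318.14°.
318.14° > 132.62° ⇒ outside.

No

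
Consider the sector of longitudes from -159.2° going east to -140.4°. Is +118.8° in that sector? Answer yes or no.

No

Band width going east from -159.2° to -140.4°: ((-140.4 − -159.2) mod 360) = 18.8°.
Offset of +118.8° east of the west edge: ((118.8 − -159.2) mod 360) = 278.0°.
278.0° > 18.8° ⇒ outside.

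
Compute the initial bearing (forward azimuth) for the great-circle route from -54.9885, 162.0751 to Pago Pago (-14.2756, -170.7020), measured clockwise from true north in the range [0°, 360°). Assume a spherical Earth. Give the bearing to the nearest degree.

38°

Δλ = -170.7020 − 162.0751 = -332.7771°; wrapped into (−180°, 180°]: 27.2229°.
θ = atan2( sin Δλ · cos φ₂ , cos φ₁ · sin φ₂ − sin φ₁ · cos φ₂ · cos Δλ )
  = atan2(0.44333, 0.56435) = 38.152° → normalised to [0°, 360°): 38.152°.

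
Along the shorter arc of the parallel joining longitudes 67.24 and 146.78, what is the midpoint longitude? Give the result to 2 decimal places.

+107.01°

Signed shortest Δλ from +67.24° to +146.78° is +79.54°.
Midpoint longitude = +67.24° + (+79.54°)/2 = +67.24° + 39.77° = +107.01°.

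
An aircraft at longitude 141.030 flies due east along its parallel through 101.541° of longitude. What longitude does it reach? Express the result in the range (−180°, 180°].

-117.429°

Start at +141.030°; shift +101.541° → +242.571°.
+242.571° lies outside (−180°, 180°]; subtract 360° → -117.429°.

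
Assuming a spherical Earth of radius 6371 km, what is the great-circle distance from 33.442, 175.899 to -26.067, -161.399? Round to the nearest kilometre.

Δλ = -161.399 − 175.899 = -337.298°; wrapped into (−180°, 180°]: 22.702°.
Δφ = -26.067 − 33.442 = -59.509°.
a = sin²(Δφ/2) + cos φ₁ · cos φ₂ · sin²(Δλ/2) = 0.275335.
c = 2·atan2(√a, √(1−a)) = 1.10478 rad → d = 6371·c ≈ 7038.56 km.

7039 km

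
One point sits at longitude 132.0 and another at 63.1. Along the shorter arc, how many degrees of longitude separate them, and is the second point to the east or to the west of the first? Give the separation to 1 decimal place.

68.9° west

Raw difference: 63.1 − 132.0 = -68.9°.
Normalise into (−180°, 180°]: -68.9° stays -68.9°.
Negative ⇒ the second point lies to the west; separation 68.9°.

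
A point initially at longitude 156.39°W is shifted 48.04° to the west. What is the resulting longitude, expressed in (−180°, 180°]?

155.57°E

Start at -156.39°; shift −48.04° → -204.43°.
-204.43° lies outside (−180°, 180°]; add 360° → +155.57°.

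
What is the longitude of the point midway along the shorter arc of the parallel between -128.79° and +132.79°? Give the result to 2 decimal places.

-178.00°

Signed shortest Δλ from -128.79° to +132.79° is -98.42°.
Midpoint longitude = -128.79° + (-98.42°)/2 = -128.79° − 49.21° = -178.00°.
(The naïve average (-128.79 + +132.79)/2 = 2.0° is on the wrong side of the globe.)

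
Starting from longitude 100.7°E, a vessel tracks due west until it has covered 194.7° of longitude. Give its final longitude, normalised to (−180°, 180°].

Start at +100.7°; shift −194.7° → -94.0°.
-94.0° already lies in (−180°, 180°].

94.0°W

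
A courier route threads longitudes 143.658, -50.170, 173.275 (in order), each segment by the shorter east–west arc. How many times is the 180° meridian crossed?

Leg 1: +143.658° → -50.170°, shortest Δλ = 166.172° (east) — crosses 180°.
Leg 2: -50.170° → +173.275°, shortest Δλ = -136.555° (west) — crosses 180°.
Total crossings: 2.

2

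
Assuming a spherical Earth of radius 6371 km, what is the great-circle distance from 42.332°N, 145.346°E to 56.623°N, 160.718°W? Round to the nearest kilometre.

Δλ = -160.718 − 145.346 = -306.064°; wrapped into (−180°, 180°]: 53.936°.
Δφ = 56.623 − 42.332 = 14.291°.
a = sin²(Δφ/2) + cos φ₁ · cos φ₂ · sin²(Δλ/2) = 0.099112.
c = 2·atan2(√a, √(1−a)) = 0.64054 rad → d = 6371·c ≈ 4080.86 km.

4081 km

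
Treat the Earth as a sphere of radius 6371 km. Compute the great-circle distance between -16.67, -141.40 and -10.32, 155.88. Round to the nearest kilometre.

Δλ = 155.88 − -141.40 = 297.28°; wrapped into (−180°, 180°]: -62.72°.
Δφ = -10.32 − -16.67 = 6.35°.
a = sin²(Δφ/2) + cos φ₁ · cos φ₂ · sin²(Δλ/2) = 0.258318.
c = 2·atan2(√a, √(1−a)) = 1.06630 rad → d = 6371·c ≈ 6793.42 km.

6793 km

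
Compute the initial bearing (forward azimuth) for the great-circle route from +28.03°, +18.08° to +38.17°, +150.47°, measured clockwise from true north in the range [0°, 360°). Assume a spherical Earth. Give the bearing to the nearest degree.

36°

Δλ = 150.47 − 18.08 = 132.39°.
θ = atan2( sin Δλ · cos φ₂ , cos φ₁ · sin φ₂ − sin φ₁ · cos φ₂ · cos Δλ )
  = atan2(0.58065, 0.79458) = 36.158° → normalised to [0°, 360°): 36.158°.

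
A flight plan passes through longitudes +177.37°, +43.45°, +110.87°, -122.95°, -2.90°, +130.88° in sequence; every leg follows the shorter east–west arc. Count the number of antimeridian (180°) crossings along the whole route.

Leg 1: +177.37° → +43.45°, shortest Δλ = -133.92° (west) — does not cross 180°.
Leg 2: +43.45° → +110.87°, shortest Δλ = 67.42° (east) — does not cross 180°.
Leg 3: +110.87° → -122.95°, shortest Δλ = 126.18° (east) — crosses 180°.
Leg 4: -122.95° → -2.90°, shortest Δλ = 120.05° (east) — does not cross 180°.
Leg 5: -2.90° → +130.88°, shortest Δλ = 133.78° (east) — does not cross 180°.
Total crossings: 1.

1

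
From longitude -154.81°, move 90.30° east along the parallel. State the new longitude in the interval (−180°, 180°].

-64.51°

Start at -154.81°; shift +90.30° → -64.51°.
-64.51° already lies in (−180°, 180°].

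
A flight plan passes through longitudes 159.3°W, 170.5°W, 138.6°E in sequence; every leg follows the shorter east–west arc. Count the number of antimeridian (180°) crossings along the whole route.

1

Leg 1: -159.3° → -170.5°, shortest Δλ = -11.2° (west) — does not cross 180°.
Leg 2: -170.5° → +138.6°, shortest Δλ = -50.9° (west) — crosses 180°.
Total crossings: 1.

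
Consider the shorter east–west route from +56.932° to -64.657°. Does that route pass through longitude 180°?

No

Signed shortest Δλ = ((-64.657 − 56.932 + 180) mod 360) − 180 = -121.589°.
Going west by 121.589° from +56.932° reaches -64.657° without touching 180°.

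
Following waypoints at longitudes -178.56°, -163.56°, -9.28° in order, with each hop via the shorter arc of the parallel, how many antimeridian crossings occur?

Leg 1: -178.56° → -163.56°, shortest Δλ = 15.0° (east) — does not cross 180°.
Leg 2: -163.56° → -9.28°, shortest Δλ = 154.28° (east) — does not cross 180°.
Total crossings: 0.

0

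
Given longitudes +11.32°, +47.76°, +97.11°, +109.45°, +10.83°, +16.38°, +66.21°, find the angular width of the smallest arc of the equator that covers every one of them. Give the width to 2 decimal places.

98.62°

Sort the longitudes: +10.83°, +11.32°, +16.38°, +47.76°, +66.21°, +97.11°, +109.45°.
Eastward gaps between consecutive values (wrapping around): 0.49°, 5.06°, 31.38°, 18.45°, 30.90°, 12.34°, 261.38°.
Largest gap = 261.38° ⇒ minimal covering band is its complement: 360° − 261.38° = 98.62°.
Band runs from +10.83° eastward to +109.45°.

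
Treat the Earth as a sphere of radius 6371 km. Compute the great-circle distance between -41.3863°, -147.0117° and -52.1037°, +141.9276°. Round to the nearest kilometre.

5319 km

Δλ = 141.9276 − -147.0117 = 288.9393°; wrapped into (−180°, 180°]: -71.0607°.
Δφ = -52.1037 − -41.3863 = -10.7174°.
a = sin²(Δφ/2) + cos φ₁ · cos φ₂ · sin²(Δλ/2) = 0.164356.
c = 2·atan2(√a, √(1−a)) = 0.83485 rad → d = 6371·c ≈ 5318.83 km.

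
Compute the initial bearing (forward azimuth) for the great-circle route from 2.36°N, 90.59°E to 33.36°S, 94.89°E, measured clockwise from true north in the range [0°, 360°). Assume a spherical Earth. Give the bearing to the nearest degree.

174°

Δλ = 94.89 − 90.59 = 4.30°.
θ = atan2( sin Δλ · cos φ₂ , cos φ₁ · sin φ₂ − sin φ₁ · cos φ₂ · cos Δλ )
  = atan2(0.06262, -0.58373) = 173.877° → normalised to [0°, 360°): 173.877°.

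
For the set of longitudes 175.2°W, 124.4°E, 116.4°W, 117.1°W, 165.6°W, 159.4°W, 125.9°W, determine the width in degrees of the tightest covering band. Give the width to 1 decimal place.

119.2°

Sort the longitudes: -175.2°, -165.6°, -159.4°, -125.9°, -117.1°, -116.4°, +124.4°.
Eastward gaps between consecutive values (wrapping around): 9.6°, 6.2°, 33.5°, 8.8°, 0.7°, 240.8°, 60.4°.
Largest gap = 240.8° ⇒ minimal covering band is its complement: 360° − 240.8° = 119.2°.
Band runs from +124.4° eastward to -116.4°, crossing the antimeridian.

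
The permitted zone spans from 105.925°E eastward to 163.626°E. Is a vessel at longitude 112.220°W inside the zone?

Band width going east from +105.925° to +163.626°: ((163.626 − 105.925) mod 360) = 57.701°.
Offset of -112.220° east of the west edge: ((-112.220 − 105.925) mod 360) = 141.855°.
141.855° > 57.701° ⇒ outside.

No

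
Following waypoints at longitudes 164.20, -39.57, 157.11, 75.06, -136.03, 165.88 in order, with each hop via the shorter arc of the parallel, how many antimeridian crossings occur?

4

Leg 1: +164.20° → -39.57°, shortest Δλ = 156.23° (east) — crosses 180°.
Leg 2: -39.57° → +157.11°, shortest Δλ = -163.32° (west) — crosses 180°.
Leg 3: +157.11° → +75.06°, shortest Δλ = -82.05° (west) — does not cross 180°.
Leg 4: +75.06° → -136.03°, shortest Δλ = 148.91° (east) — crosses 180°.
Leg 5: -136.03° → +165.88°, shortest Δλ = -58.09° (west) — crosses 180°.
Total crossings: 4.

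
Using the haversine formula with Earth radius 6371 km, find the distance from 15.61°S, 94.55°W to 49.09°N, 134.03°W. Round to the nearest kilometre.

8177 km

Δλ = -134.03 − -94.55 = -39.48°.
Δφ = 49.09 − -15.61 = 64.70°.
a = sin²(Δφ/2) + cos φ₁ · cos φ₂ · sin²(Δλ/2) = 0.358271.
c = 2·atan2(√a, √(1−a)) = 1.28340 rad → d = 6371·c ≈ 8176.53 km.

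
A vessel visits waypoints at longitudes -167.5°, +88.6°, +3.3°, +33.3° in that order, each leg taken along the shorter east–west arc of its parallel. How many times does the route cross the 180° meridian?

1

Leg 1: -167.5° → +88.6°, shortest Δλ = -103.9° (west) — crosses 180°.
Leg 2: +88.6° → +3.3°, shortest Δλ = -85.3° (west) — does not cross 180°.
Leg 3: +3.3° → +33.3°, shortest Δλ = 30.0° (east) — does not cross 180°.
Total crossings: 1.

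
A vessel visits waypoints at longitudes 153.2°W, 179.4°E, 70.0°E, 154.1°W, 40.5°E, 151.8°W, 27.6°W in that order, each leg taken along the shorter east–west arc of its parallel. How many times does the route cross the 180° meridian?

4

Leg 1: -153.2° → +179.4°, shortest Δλ = -27.4° (west) — crosses 180°.
Leg 2: +179.4° → +70.0°, shortest Δλ = -109.4° (west) — does not cross 180°.
Leg 3: +70.0° → -154.1°, shortest Δλ = 135.9° (east) — crosses 180°.
Leg 4: -154.1° → +40.5°, shortest Δλ = -165.4° (west) — crosses 180°.
Leg 5: +40.5° → -151.8°, shortest Δλ = 167.7° (east) — crosses 180°.
Leg 6: -151.8° → -27.6°, shortest Δλ = 124.2° (east) — does not cross 180°.
Total crossings: 4.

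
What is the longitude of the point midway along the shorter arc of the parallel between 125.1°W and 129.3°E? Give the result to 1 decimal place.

177.9°W

Signed shortest Δλ from -125.1° to +129.3° is -105.6°.
Midpoint longitude = -125.1° + (-105.6°)/2 = -125.1° − 52.8° = -177.9°.
(The naïve average (-125.1 + +129.3)/2 = 2.1° is on the wrong side of the globe.)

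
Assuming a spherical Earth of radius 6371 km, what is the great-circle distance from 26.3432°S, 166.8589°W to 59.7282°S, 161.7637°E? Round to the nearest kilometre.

Δλ = 161.7637 − -166.8589 = 328.6226°; wrapped into (−180°, 180°]: -31.3774°.
Δφ = -59.7282 − -26.3432 = -33.3850°.
a = sin²(Δφ/2) + cos φ₁ · cos φ₂ · sin²(Δλ/2) = 0.115537.
c = 2·atan2(√a, √(1−a)) = 0.69364 rad → d = 6371·c ≈ 4419.16 km.

4419 km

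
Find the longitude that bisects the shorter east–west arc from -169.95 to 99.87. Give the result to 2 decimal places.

Signed shortest Δλ from -169.95° to +99.87° is -90.18°.
Midpoint longitude = -169.95° + (-90.18°)/2 = -169.95° − 45.09° = -215.04°.
Normalise into (−180°, 180°]: +144.96°.
(The naïve average (-169.95 + +99.87)/2 = -35.04° is on the wrong side of the globe.)

+144.96°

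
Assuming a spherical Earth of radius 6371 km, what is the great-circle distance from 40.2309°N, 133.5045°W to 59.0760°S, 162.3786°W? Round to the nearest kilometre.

11359 km

Δλ = -162.3786 − -133.5045 = -28.8741°.
Δφ = -59.0760 − 40.2309 = -99.3069°.
a = sin²(Δφ/2) + cos φ₁ · cos φ₂ · sin²(Δλ/2) = 0.605248.
c = 2·atan2(√a, √(1−a)) = 1.78288 rad → d = 6371·c ≈ 11358.72 km.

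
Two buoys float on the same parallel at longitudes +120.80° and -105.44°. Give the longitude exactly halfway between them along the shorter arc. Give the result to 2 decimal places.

-172.32°

Signed shortest Δλ from +120.80° to -105.44° is +133.76°.
Midpoint longitude = +120.80° + (+133.76°)/2 = +120.80° + 66.88° = +187.68°.
Normalise into (−180°, 180°]: -172.32°.
(The naïve average (+120.80 + -105.44)/2 = 7.68° is on the wrong side of the globe.)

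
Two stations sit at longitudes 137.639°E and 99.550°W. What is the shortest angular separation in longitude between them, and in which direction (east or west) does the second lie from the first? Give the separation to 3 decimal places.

Raw difference: -99.550 − 137.639 = -237.189°.
Normalise into (−180°, 180°]: -237.189° + 360° = 122.811°.
Positive ⇒ the second point lies to the east; separation 122.811°.

122.811° east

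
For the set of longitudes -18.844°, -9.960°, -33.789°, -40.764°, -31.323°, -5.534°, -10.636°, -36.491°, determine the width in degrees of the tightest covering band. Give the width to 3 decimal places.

Sort the longitudes: -40.764°, -36.491°, -33.789°, -31.323°, -18.844°, -10.636°, -9.960°, -5.534°.
Eastward gaps between consecutive values (wrapping around): 4.273°, 2.702°, 2.466°, 12.479°, 8.208°, 0.676°, 4.426°, 324.770°.
Largest gap = 324.770° ⇒ minimal covering band is its complement: 360° − 324.770° = 35.230°.
Band runs from -40.764° eastward to -5.534°.

35.230°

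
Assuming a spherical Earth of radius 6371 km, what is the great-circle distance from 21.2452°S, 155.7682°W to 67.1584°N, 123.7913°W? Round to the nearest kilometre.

Δλ = -123.7913 − -155.7682 = 31.9769°.
Δφ = 67.1584 − -21.2452 = 88.4036°.
a = sin²(Δφ/2) + cos φ₁ · cos φ₂ · sin²(Δλ/2) = 0.513520.
c = 2·atan2(√a, √(1−a)) = 1.59784 rad → d = 6371·c ≈ 10179.84 km.

10180 km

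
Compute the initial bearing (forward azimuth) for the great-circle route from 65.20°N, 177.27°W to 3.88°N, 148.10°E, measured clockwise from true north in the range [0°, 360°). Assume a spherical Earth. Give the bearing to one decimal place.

Δλ = 148.10 − -177.27 = 325.37°; wrapped into (−180°, 180°]: -34.63°.
θ = atan2( sin Δλ · cos φ₂ , cos φ₁ · sin φ₂ − sin φ₁ · cos φ₂ · cos Δλ )
  = atan2(-0.56697, -0.71686) = -141.659° → normalised to [0°, 360°): 218.341°.

218.3°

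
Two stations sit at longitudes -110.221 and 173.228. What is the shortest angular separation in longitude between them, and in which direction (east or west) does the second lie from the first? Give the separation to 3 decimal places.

Raw difference: 173.228 − -110.221 = 283.449°.
Normalise into (−180°, 180°]: 283.449° − 360° = -76.551°.
Negative ⇒ the second point lies to the west; separation 76.551°.

76.551° west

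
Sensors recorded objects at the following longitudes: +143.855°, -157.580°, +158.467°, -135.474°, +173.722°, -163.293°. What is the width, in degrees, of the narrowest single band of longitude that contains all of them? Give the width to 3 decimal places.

Sort the longitudes: -163.293°, -157.580°, -135.474°, +143.855°, +158.467°, +173.722°.
Eastward gaps between consecutive values (wrapping around): 5.713°, 22.106°, 279.329°, 14.612°, 15.255°, 22.985°.
Largest gap = 279.329° ⇒ minimal covering band is its complement: 360° − 279.329° = 80.671°.
Band runs from +143.855° eastward to -135.474°, crossing the antimeridian.

80.671°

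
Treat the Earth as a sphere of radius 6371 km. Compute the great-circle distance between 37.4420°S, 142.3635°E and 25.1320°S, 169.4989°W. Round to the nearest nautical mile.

2549 nmi

Δλ = -169.4989 − 142.3635 = -311.8624°; wrapped into (−180°, 180°]: 48.1376°.
Δφ = -25.1320 − -37.4420 = 12.3100°.
a = sin²(Δφ/2) + cos φ₁ · cos φ₂ · sin²(Δλ/2) = 0.131053.
c = 2·atan2(√a, √(1−a)) = 0.74085 rad → d = 6371·c ≈ 4719.97 km ≈ 2548.58 nmi.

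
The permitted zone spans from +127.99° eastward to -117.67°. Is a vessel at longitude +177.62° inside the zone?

Yes

Band width going east from +127.99° to -117.67°: ((-117.67 − 127.99) mod 360) = 114.34°.
Offset of +177.62° east of the west edge: ((177.62 − 127.99) mod 360) = 49.63°.
49.63° ≤ 114.34° ⇒ inside.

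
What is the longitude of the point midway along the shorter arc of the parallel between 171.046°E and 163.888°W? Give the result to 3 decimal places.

176.421°W

Signed shortest Δλ from +171.046° to -163.888° is +25.066°.
Midpoint longitude = +171.046° + (+25.066°)/2 = +171.046° + 12.533° = +183.579°.
Normalise into (−180°, 180°]: -176.421°.
(The naïve average (+171.046 + -163.888)/2 = 3.579° is on the wrong side of the globe.)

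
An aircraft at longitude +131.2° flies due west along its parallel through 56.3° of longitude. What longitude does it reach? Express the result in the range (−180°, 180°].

Start at +131.2°; shift −56.3° → +74.9°.
+74.9° already lies in (−180°, 180°].

+74.9°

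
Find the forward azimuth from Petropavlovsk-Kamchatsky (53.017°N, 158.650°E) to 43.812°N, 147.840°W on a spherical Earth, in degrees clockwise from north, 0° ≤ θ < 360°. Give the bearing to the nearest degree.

83°

Δλ = -147.840 − 158.650 = -306.490°; wrapped into (−180°, 180°]: 53.510°.
θ = atan2( sin Δλ · cos φ₂ , cos φ₁ · sin φ₂ − sin φ₁ · cos φ₂ · cos Δλ )
  = atan2(0.58015, 0.07367) = 82.763° → normalised to [0°, 360°): 82.763°.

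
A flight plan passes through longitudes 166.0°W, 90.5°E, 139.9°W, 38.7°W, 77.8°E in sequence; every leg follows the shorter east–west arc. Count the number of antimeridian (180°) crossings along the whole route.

2

Leg 1: -166.0° → +90.5°, shortest Δλ = -103.5° (west) — crosses 180°.
Leg 2: +90.5° → -139.9°, shortest Δλ = 129.6° (east) — crosses 180°.
Leg 3: -139.9° → -38.7°, shortest Δλ = 101.2° (east) — does not cross 180°.
Leg 4: -38.7° → +77.8°, shortest Δλ = 116.5° (east) — does not cross 180°.
Total crossings: 2.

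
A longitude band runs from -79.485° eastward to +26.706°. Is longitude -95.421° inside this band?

No

Band width going east from -79.485° to +26.706°: ((26.706 − -79.485) mod 360) = 106.191°.
Offset of -95.421° east of the west edge: ((-95.421 − -79.485) mod 360) = 344.064°.
344.064° > 106.191° ⇒ outside.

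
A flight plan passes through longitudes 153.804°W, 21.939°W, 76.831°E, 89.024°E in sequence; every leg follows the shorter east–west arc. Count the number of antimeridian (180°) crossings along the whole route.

0

Leg 1: -153.804° → -21.939°, shortest Δλ = 131.865° (east) — does not cross 180°.
Leg 2: -21.939° → +76.831°, shortest Δλ = 98.77° (east) — does not cross 180°.
Leg 3: +76.831° → +89.024°, shortest Δλ = 12.193° (east) — does not cross 180°.
Total crossings: 0.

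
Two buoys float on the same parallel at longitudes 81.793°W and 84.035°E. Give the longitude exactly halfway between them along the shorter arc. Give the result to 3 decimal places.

Signed shortest Δλ from -81.793° to +84.035° is +165.828°.
Midpoint longitude = -81.793° + (+165.828°)/2 = -81.793° + 82.914° = +1.121°.

1.121°E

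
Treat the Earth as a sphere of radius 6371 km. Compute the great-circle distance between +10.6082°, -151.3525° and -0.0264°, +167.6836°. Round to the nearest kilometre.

4680 km

Δλ = 167.6836 − -151.3525 = 319.0361°; wrapped into (−180°, 180°]: -40.9639°.
Δφ = -0.0264 − 10.6082 = -10.6346°.
a = sin²(Δφ/2) + cos φ₁ · cos φ₂ · sin²(Δλ/2) = 0.128934.
c = 2·atan2(√a, √(1−a)) = 0.73455 rad → d = 6371·c ≈ 4679.82 km.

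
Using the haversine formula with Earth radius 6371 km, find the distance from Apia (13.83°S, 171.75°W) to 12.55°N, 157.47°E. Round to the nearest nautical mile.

Δλ = 157.47 − -171.75 = 329.22°; wrapped into (−180°, 180°]: -30.78°.
Δφ = 12.55 − -13.83 = 26.38°.
a = sin²(Δφ/2) + cos φ₁ · cos φ₂ · sin²(Δλ/2) = 0.118821.
c = 2·atan2(√a, √(1−a)) = 0.70385 rad → d = 6371·c ≈ 4484.22 km ≈ 2421.28 nmi.

2421 nmi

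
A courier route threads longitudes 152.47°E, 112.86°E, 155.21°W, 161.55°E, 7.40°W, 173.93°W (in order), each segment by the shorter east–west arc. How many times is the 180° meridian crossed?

2

Leg 1: +152.47° → +112.86°, shortest Δλ = -39.61° (west) — does not cross 180°.
Leg 2: +112.86° → -155.21°, shortest Δλ = 91.93° (east) — crosses 180°.
Leg 3: -155.21° → +161.55°, shortest Δλ = -43.24° (west) — crosses 180°.
Leg 4: +161.55° → -7.40°, shortest Δλ = -168.95° (west) — does not cross 180°.
Leg 5: -7.40° → -173.93°, shortest Δλ = -166.53° (west) — does not cross 180°.
Total crossings: 2.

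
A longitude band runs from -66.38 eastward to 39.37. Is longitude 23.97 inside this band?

Yes

Band width going east from -66.38° to +39.37°: ((39.37 − -66.38) mod 360) = 105.75°.
Offset of +23.97° east of the west edge: ((23.97 − -66.38) mod 360) = 90.35°.
90.35° ≤ 105.75° ⇒ inside.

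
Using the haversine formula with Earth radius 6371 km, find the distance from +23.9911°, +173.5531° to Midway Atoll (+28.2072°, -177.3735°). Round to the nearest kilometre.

Δλ = -177.3735 − 173.5531 = -350.9266°; wrapped into (−180°, 180°]: 9.0734°.
Δφ = 28.2072 − 23.9911 = 4.2161°.
a = sin²(Δφ/2) + cos φ₁ · cos φ₂ · sin²(Δλ/2) = 0.006390.
c = 2·atan2(√a, √(1−a)) = 0.16005 rad → d = 6371·c ≈ 1019.67 km.

1020 km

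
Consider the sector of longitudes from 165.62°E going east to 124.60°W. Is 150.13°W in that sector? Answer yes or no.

Band width going east from +165.62° to -124.60°: ((-124.60 − 165.62) mod 360) = 69.78°.
Offset of -150.13° east of the west edge: ((-150.13 − 165.62) mod 360) = 44.25°.
44.25° ≤ 69.78° ⇒ inside.

Yes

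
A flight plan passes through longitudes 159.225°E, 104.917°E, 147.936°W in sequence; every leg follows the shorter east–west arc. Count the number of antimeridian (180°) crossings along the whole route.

Leg 1: +159.225° → +104.917°, shortest Δλ = -54.308° (west) — does not cross 180°.
Leg 2: +104.917° → -147.936°, shortest Δλ = 107.147° (east) — crosses 180°.
Total crossings: 1.

1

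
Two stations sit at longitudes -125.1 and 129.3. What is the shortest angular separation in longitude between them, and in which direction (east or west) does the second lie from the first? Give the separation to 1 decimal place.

105.6° west

Raw difference: 129.3 − -125.1 = 254.4°.
Normalise into (−180°, 180°]: 254.4° − 360° = -105.6°.
Negative ⇒ the second point lies to the west; separation 105.6°.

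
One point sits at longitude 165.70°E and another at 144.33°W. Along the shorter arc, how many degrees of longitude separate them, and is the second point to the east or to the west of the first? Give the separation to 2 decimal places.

Raw difference: -144.33 − 165.70 = -310.03°.
Normalise into (−180°, 180°]: -310.03° + 360° = 49.97°.
Positive ⇒ the second point lies to the east; separation 49.97°.

49.97° east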